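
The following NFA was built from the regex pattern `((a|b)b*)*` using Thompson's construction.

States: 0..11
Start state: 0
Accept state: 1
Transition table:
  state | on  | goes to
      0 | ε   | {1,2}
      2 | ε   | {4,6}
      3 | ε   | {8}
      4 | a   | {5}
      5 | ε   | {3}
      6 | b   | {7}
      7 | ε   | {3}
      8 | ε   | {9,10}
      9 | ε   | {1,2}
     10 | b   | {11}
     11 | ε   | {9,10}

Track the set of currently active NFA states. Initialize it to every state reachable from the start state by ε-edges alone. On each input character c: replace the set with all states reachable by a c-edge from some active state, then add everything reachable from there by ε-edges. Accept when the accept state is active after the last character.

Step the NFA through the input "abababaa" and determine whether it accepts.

S₀ = ε-closure({0}) = {0,1,2,4,6}
'a' @ 1: {1,2,3,4,5,6,8,9,10}  (accept∈set)
'b' @ 2: {1,2,3,4,6,7,8,9,10,11}  (accept∈set)
'a' @ 3: {1,2,3,4,5,6,8,9,10}  (accept∈set)
'b' @ 4: {1,2,3,4,6,7,8,9,10,11}  (accept∈set)
'a' @ 5: {1,2,3,4,5,6,8,9,10}  (accept∈set)
'b' @ 6: {1,2,3,4,6,7,8,9,10,11}  (accept∈set)
'a' @ 7: {1,2,3,4,5,6,8,9,10}  (accept∈set)
'a' @ 8: {1,2,3,4,5,6,8,9,10}  (accept∈set)
after full input: {1,2,3,4,5,6,8,9,10}  (accept=1 in)

Answer: ACCEPT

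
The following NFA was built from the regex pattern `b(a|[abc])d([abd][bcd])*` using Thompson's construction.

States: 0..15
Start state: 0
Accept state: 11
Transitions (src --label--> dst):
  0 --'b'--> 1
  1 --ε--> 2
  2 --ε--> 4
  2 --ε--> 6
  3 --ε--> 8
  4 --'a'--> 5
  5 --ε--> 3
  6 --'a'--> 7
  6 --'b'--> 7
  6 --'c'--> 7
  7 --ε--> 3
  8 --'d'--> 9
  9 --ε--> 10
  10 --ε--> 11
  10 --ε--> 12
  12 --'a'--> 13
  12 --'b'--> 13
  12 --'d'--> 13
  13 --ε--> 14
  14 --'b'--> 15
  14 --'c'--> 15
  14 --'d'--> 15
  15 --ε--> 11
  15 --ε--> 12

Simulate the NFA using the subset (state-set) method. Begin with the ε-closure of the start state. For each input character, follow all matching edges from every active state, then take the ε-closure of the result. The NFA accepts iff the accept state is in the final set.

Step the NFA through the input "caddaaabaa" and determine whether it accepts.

S₀ = ε-closure({0}) = {0}
'c' @ 1: {}  — dead — no transitions
rest 'addaaabaa' ignored (set empty)
final: {}; accept 11 not in set

Answer: REJECT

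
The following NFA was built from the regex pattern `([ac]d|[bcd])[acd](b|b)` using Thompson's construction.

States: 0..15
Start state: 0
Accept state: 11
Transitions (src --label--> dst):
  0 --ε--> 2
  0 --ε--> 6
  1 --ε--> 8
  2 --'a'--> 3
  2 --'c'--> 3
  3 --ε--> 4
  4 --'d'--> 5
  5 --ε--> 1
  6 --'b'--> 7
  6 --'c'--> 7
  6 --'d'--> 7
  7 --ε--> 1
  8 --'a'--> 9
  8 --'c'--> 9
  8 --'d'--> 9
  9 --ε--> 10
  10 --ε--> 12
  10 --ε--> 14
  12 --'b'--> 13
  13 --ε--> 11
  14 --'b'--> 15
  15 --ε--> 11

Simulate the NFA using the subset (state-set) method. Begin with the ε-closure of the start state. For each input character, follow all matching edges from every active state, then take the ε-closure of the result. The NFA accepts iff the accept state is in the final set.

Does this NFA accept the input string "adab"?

Answer: ACCEPT

Steps:
initial (ε-close {0}): {0,2,6}
'a' @ 1: {3,4}
'd' @ 2: {1,5,8}
'a' @ 3: {9,10,12,14}
'b' @ 4: {11,13,15}  (accept∈set)
end set {11,13,15} — state 11 in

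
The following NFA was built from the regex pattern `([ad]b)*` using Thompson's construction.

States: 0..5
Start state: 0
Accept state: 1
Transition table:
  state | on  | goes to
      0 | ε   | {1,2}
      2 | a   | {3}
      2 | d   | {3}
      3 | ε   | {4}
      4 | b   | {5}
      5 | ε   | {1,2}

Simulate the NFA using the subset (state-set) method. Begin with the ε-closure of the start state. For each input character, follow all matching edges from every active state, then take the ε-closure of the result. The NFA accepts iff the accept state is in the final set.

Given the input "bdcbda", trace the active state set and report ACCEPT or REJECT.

S₀ = ε-closure({0}) = {0,1,2}
'b' @ 1: {}  — state set empty
rest 'dcbda' ignored (set empty)
final: {}; accept 1 not in set

Answer: REJECT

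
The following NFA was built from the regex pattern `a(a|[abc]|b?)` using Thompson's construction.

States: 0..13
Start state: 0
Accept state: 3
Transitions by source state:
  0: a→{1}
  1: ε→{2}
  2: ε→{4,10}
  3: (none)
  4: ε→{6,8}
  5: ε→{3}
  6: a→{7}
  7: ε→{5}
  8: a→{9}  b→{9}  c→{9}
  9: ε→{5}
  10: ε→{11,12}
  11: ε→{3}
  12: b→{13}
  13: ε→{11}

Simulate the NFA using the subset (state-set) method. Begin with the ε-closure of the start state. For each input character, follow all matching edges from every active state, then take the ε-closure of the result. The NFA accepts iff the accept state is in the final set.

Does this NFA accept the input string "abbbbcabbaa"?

Answer: REJECT

Derivation:
initial (ε-close {0}): {0}
'a' @ 1: {1,2,3,4,6,8,10,11,12}  ✓accept
'b' @ 2: {3,5,9,11,13}  ✓accept
'b' @ 3: {}  — no active states
rest 'bbcabbaa' ignored (set empty)
final: {}; accept 3 not in set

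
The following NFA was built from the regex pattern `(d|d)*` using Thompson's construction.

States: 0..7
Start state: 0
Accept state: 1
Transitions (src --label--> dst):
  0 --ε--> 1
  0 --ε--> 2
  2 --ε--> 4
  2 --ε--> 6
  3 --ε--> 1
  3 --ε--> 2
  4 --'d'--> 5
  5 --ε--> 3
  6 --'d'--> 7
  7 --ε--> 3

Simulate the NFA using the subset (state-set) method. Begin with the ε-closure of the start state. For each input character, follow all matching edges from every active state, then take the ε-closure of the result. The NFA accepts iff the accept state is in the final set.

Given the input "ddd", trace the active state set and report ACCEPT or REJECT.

Answer: ACCEPT

Trace:
initial (ε-close {0}): {0,1,2,4,6}
'd' @ 1: {1,2,3,4,5,6,7}  (accept∈set)
'd' @ 2: {1,2,3,4,5,6,7}  (accept∈set)
'd' @ 3: {1,2,3,4,5,6,7}  (accept∈set)
end set {1,2,3,4,5,6,7} — state 1 in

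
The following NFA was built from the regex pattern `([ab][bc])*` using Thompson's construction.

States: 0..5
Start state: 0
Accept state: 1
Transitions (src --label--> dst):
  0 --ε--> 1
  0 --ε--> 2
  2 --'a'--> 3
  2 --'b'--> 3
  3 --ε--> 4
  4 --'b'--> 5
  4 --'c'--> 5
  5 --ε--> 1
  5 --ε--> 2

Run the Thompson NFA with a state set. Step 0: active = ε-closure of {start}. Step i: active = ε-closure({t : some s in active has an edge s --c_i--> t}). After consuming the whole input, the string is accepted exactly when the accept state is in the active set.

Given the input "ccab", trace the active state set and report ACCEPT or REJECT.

initial (ε-close {0}): {0,1,2}
'c' @ 1: {}  — state set empty
rest 'cab' ignored (set empty)
final: {}; accept 1 not in set

Answer: REJECT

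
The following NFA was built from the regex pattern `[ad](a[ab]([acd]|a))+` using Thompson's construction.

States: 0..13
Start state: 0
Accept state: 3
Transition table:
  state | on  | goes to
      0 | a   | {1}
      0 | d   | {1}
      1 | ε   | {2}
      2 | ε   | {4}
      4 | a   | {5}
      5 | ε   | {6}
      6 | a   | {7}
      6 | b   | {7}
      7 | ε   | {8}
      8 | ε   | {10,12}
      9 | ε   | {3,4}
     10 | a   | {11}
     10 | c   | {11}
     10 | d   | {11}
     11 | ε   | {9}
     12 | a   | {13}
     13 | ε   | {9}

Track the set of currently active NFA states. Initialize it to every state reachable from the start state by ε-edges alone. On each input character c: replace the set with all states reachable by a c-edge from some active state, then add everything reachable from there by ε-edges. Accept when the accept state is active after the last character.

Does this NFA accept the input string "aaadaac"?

S₀ = ε-closure({0}) = {0}
'a' @ 1: {1,2,4}
'a' @ 2: {5,6}
'a' @ 3: {7,8,10,12}
'd' @ 4: {3,4,9,11}  ✓accept
'a' @ 5: {5,6}
'a' @ 6: {7,8,10,12}
'c' @ 7: {3,4,9,11}  ✓accept
end set {3,4,9,11} — state 3 in

Answer: ACCEPT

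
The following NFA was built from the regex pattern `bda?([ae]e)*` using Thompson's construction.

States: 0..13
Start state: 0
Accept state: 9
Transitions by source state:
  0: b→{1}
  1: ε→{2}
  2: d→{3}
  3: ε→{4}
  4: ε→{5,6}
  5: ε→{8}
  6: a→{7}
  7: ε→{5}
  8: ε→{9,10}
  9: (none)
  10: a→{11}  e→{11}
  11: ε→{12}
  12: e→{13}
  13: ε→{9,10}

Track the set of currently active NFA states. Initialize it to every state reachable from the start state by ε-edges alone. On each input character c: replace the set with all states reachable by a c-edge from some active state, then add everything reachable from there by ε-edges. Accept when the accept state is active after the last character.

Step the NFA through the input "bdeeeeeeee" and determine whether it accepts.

start: ε-closure({0}) = {0}
'b' @ 1: {1,2}
'd' @ 2: {3,4,5,6,8,9,10}  [accepting]
'e' @ 3: {11,12}
'e' @ 4: {9,10,13}  [accepting]
'e' @ 5: {11,12}
'e' @ 6: {9,10,13}  [accepting]
'e' @ 7: {11,12}
'e' @ 8: {9,10,13}  [accepting]
'e' @ 9: {11,12}
'e' @ 10: {9,10,13}  [accepting]
final: {9,10,13}; accept 9 in set

Answer: ACCEPT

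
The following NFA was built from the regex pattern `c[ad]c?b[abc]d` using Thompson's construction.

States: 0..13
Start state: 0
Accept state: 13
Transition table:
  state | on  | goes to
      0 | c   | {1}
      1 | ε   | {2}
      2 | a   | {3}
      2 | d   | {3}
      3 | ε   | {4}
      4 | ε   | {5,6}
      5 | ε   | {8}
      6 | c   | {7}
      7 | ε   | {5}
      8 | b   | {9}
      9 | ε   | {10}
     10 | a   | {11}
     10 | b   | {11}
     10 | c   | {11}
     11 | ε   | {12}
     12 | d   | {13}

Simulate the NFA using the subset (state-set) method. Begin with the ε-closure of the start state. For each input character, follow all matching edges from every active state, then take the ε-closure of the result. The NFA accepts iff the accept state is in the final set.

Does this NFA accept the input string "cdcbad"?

S₀ = ε-closure({0}) = {0}
'c' @ 1: {1,2}
'd' @ 2: {3,4,5,6,8}
'c' @ 3: {5,7,8}
'b' @ 4: {9,10}
'a' @ 5: {11,12}
'd' @ 6: {13}  [accepting]
after full input: {13}  (accept=13 in)

Answer: ACCEPT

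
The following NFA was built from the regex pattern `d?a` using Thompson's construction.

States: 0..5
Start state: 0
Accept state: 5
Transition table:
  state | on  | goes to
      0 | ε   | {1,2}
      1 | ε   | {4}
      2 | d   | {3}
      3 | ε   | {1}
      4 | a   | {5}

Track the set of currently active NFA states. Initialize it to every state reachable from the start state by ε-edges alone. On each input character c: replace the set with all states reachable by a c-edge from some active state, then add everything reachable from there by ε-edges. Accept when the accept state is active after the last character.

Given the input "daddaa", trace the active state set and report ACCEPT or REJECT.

start: ε-closure({0}) = {0,1,2,4}
'd' @ 1: {1,3,4}
'a' @ 2: {5}  (accept∈set)
'd' @ 3: {}  — dead — no transitions
rest 'daa' ignored (set empty)
end set {} — state 5 not in

Answer: REJECT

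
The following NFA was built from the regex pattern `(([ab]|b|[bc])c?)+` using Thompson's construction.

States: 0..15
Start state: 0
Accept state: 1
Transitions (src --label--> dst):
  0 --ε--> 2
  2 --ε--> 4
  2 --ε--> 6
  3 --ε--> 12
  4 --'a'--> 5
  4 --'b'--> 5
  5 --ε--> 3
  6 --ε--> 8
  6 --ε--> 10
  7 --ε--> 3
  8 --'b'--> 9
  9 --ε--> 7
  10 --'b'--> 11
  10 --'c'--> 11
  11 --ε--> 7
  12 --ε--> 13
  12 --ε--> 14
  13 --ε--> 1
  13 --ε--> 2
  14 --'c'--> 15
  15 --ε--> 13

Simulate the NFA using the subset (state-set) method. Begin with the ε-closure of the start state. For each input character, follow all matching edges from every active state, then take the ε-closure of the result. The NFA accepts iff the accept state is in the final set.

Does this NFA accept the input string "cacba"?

Answer: ACCEPT

Derivation:
S₀ = ε-closure({0}) = {0,2,4,6,8,10}
'c' @ 1: {1,2,3,4,6,7,8,10,11,12,13,14}  ✓accept
'a' @ 2: {1,2,3,4,5,6,8,10,12,13,14}  ✓accept
'c' @ 3: {1,2,3,4,6,7,8,10,11,12,13,14,15}  ✓accept
'b' @ 4: {1,2,3,4,5,6,7,8,9,10,11,12,13,14}  ✓accept
'a' @ 5: {1,2,3,4,5,6,8,10,12,13,14}  ✓accept
end set {1,2,3,4,5,6,8,10,12,13,14} — state 1 in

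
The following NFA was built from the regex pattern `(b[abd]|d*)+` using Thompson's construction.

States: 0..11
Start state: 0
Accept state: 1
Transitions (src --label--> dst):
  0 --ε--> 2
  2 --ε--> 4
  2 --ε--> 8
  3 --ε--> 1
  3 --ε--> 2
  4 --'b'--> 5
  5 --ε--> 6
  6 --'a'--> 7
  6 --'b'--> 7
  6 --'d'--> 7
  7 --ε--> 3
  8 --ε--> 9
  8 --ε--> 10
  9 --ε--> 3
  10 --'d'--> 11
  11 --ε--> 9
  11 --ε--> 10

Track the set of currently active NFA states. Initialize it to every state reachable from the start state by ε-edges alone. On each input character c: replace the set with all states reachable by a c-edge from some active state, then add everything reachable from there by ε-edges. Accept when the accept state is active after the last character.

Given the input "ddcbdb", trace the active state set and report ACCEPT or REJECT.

initial (ε-close {0}): {0,1,2,3,4,8,9,10}
'd' @ 1: {1,2,3,4,8,9,10,11}  (accept∈set)
'd' @ 2: {1,2,3,4,8,9,10,11}  (accept∈set)
'c' @ 3: {}  — no active states
rest 'bdb' ignored (set empty)
after full input: {}  (accept=1 not in)

Answer: REJECT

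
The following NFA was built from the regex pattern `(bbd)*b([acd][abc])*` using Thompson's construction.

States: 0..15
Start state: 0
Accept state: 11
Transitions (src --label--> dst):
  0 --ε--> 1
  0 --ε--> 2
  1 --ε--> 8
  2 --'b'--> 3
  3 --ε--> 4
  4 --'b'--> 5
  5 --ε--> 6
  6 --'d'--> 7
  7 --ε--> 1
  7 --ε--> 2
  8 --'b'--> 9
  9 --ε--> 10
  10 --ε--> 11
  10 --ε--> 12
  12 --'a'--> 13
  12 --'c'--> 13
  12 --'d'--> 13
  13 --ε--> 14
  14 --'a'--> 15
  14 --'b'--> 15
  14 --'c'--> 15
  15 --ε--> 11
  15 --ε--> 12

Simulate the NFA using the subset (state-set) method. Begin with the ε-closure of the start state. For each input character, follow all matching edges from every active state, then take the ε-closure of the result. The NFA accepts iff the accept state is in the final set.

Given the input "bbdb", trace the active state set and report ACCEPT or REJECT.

S₀ = ε-closure({0}) = {0,1,2,8}
'b' @ 1: {3,4,9,10,11,12}  ✓accept
'b' @ 2: {5,6}
'd' @ 3: {1,2,7,8}
'b' @ 4: {3,4,9,10,11,12}  ✓accept
after full input: {3,4,9,10,11,12}  (accept=11 in)

Answer: ACCEPT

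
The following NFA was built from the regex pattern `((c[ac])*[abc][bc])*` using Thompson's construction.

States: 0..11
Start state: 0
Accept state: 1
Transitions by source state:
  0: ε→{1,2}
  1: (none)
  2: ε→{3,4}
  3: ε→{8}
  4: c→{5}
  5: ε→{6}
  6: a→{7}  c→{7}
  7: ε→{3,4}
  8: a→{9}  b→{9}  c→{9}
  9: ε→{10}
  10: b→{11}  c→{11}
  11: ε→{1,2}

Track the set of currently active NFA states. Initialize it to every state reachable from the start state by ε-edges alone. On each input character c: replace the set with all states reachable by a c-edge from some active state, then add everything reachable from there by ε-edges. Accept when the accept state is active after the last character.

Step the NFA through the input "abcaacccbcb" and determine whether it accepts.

Answer: REJECT

Trace:
start: ε-closure({0}) = {0,1,2,3,4,8}
'a' @ 1: {9,10}
'b' @ 2: {1,2,3,4,8,11}  (accept∈set)
'c' @ 3: {5,6,9,10}
'a' @ 4: {3,4,7,8}
'a' @ 5: {9,10}
'c' @ 6: {1,2,3,4,8,11}  (accept∈set)
'c' @ 7: {5,6,9,10}
'c' @ 8: {1,2,3,4,7,8,11}  (accept∈set)
'b' @ 9: {9,10}
'c' @ 10: {1,2,3,4,8,11}  (accept∈set)
'b' @ 11: {9,10}
final: {9,10}; accept 1 not in set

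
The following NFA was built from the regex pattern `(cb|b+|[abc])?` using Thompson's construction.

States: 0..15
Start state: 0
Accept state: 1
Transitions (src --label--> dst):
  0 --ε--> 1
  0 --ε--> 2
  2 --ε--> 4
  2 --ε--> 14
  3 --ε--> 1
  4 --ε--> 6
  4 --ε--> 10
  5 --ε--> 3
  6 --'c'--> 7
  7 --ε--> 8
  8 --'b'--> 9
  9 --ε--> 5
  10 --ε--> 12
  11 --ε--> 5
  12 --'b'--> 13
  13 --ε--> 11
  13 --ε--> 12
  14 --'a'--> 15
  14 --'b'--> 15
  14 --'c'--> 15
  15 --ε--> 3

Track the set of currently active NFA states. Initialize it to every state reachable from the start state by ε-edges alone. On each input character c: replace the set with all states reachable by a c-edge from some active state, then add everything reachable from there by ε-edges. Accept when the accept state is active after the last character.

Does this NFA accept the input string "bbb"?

initial (ε-close {0}): {0,1,2,4,6,10,12,14}
'b' @ 1: {1,3,5,11,12,13,15}  (accept∈set)
'b' @ 2: {1,3,5,11,12,13}  (accept∈set)
'b' @ 3: {1,3,5,11,12,13}  (accept∈set)
final: {1,3,5,11,12,13}; accept 1 in set

Answer: ACCEPT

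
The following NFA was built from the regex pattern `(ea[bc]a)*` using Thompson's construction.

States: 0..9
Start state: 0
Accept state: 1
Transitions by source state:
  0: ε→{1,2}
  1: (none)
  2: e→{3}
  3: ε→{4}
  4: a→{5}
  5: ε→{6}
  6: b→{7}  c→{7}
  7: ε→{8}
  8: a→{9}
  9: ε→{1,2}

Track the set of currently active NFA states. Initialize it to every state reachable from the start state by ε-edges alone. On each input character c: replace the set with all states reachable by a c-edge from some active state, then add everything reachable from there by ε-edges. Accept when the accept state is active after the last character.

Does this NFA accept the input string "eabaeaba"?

Answer: ACCEPT

Derivation:
initial (ε-close {0}): {0,1,2}
'e' @ 1: {3,4}
'a' @ 2: {5,6}
'b' @ 3: {7,8}
'a' @ 4: {1,2,9}  ✓accept
'e' @ 5: {3,4}
'a' @ 6: {5,6}
'b' @ 7: {7,8}
'a' @ 8: {1,2,9}  ✓accept
after full input: {1,2,9}  (accept=1 in)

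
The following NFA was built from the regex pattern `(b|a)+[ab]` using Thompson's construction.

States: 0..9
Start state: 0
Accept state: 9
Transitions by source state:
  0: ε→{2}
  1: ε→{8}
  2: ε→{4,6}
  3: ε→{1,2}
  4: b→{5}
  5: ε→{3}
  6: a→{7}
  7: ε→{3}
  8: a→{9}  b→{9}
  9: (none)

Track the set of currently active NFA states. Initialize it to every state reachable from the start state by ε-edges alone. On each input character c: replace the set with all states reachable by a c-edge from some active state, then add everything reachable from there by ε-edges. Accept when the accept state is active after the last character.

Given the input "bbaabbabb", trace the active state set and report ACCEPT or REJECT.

Answer: ACCEPT

Derivation:
S₀ = ε-closure({0}) = {0,2,4,6}
'b' @ 1: {1,2,3,4,5,6,8}
'b' @ 2: {1,2,3,4,5,6,8,9}  ✓accept
'a' @ 3: {1,2,3,4,6,7,8,9}  ✓accept
'a' @ 4: {1,2,3,4,6,7,8,9}  ✓accept
'b' @ 5: {1,2,3,4,5,6,8,9}  ✓accept
'b' @ 6: {1,2,3,4,5,6,8,9}  ✓accept
'a' @ 7: {1,2,3,4,6,7,8,9}  ✓accept
'b' @ 8: {1,2,3,4,5,6,8,9}  ✓accept
'b' @ 9: {1,2,3,4,5,6,8,9}  ✓accept
after full input: {1,2,3,4,5,6,8,9}  (accept=9 in)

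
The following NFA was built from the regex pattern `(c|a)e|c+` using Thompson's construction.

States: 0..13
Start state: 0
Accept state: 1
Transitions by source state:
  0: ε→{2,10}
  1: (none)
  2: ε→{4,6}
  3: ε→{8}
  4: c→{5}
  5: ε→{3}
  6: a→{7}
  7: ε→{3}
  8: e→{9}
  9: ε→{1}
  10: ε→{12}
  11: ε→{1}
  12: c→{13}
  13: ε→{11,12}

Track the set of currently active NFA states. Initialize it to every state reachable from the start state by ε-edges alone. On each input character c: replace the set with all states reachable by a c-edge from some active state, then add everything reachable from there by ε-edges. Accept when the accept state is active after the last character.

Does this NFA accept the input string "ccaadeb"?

Answer: REJECT

Derivation:
S₀ = ε-closure({0}) = {0,2,4,6,10,12}
'c' @ 1: {1,3,5,8,11,12,13}  [accepting]
'c' @ 2: {1,11,12,13}  [accepting]
'a' @ 3: {}  — state set empty
rest 'adeb' ignored (set empty)
end set {} — state 1 not in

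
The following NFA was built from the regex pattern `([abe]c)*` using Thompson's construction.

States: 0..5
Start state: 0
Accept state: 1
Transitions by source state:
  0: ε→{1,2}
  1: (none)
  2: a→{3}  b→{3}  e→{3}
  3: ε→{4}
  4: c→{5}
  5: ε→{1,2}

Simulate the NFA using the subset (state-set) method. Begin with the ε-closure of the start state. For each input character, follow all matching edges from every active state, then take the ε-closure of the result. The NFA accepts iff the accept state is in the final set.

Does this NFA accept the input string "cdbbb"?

initial (ε-close {0}): {0,1,2}
'c' @ 1: {}  — dead — no transitions
rest 'dbbb' ignored (set empty)
after full input: {}  (accept=1 not in)

Answer: REJECT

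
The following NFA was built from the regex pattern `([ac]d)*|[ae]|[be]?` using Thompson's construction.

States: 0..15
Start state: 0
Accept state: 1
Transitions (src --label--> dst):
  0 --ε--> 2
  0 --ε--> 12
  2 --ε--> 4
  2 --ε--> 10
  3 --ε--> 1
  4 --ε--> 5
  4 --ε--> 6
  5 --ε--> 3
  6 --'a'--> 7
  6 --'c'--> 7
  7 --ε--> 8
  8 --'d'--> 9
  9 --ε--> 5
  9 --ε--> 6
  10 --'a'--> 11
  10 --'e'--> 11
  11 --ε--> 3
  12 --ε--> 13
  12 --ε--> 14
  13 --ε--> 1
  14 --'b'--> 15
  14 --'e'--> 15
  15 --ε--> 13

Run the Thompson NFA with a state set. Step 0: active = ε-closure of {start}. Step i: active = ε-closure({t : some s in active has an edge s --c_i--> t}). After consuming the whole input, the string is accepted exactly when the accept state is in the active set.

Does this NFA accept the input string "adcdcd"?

start: ε-closure({0}) = {0,1,2,3,4,5,6,10,12,13,14}
'a' @ 1: {1,3,7,8,11}  (accept∈set)
'd' @ 2: {1,3,5,6,9}  (accept∈set)
'c' @ 3: {7,8}
'd' @ 4: {1,3,5,6,9}  (accept∈set)
'c' @ 5: {7,8}
'd' @ 6: {1,3,5,6,9}  (accept∈set)
after full input: {1,3,5,6,9}  (accept=1 in)

Answer: ACCEPT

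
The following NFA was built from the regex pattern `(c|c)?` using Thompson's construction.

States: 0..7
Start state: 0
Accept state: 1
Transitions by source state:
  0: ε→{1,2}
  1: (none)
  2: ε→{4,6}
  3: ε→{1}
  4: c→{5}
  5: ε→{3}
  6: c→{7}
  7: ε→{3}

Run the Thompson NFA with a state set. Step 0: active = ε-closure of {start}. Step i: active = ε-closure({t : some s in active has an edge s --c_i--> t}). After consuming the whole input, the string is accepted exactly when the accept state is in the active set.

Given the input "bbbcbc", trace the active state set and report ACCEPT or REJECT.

S₀ = ε-closure({0}) = {0,1,2,4,6}
'b' @ 1: {}  — state set empty
rest 'bbcbc' ignored (set empty)
end set {} — state 1 not in

Answer: REJECT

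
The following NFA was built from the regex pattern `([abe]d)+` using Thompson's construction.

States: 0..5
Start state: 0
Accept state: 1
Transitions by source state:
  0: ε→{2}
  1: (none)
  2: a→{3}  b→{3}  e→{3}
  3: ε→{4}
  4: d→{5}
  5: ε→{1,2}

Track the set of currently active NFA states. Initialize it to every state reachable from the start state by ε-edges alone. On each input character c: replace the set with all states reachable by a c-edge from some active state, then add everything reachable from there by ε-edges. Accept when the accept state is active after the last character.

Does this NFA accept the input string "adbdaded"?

start: ε-closure({0}) = {0,2}
'a' @ 1: {3,4}
'd' @ 2: {1,2,5}  (accept∈set)
'b' @ 3: {3,4}
'd' @ 4: {1,2,5}  (accept∈set)
'a' @ 5: {3,4}
'd' @ 6: {1,2,5}  (accept∈set)
'e' @ 7: {3,4}
'd' @ 8: {1,2,5}  (accept∈set)
after full input: {1,2,5}  (accept=1 in)

Answer: ACCEPT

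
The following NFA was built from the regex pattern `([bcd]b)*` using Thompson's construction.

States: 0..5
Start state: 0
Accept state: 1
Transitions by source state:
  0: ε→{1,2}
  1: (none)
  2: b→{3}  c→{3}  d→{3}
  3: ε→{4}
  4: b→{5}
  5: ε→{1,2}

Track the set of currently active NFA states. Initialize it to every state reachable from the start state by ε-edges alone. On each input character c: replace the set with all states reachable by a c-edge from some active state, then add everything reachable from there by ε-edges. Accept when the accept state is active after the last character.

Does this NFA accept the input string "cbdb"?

initial (ε-close {0}): {0,1,2}
'c' @ 1: {3,4}
'b' @ 2: {1,2,5}  [accepting]
'd' @ 3: {3,4}
'b' @ 4: {1,2,5}  [accepting]
end set {1,2,5} — state 1 in

Answer: ACCEPT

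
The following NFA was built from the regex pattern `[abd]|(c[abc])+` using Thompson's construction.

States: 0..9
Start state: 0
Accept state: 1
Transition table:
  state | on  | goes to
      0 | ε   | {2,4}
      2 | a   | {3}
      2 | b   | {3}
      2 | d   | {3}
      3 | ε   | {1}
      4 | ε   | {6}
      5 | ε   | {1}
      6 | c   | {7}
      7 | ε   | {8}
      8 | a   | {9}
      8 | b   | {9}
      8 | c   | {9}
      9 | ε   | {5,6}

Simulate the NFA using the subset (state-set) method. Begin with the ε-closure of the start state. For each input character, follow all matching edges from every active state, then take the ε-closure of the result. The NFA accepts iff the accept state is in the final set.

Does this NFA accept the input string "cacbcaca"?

start: ε-closure({0}) = {0,2,4,6}
'c' @ 1: {7,8}
'a' @ 2: {1,5,6,9}  [accepting]
'c' @ 3: {7,8}
'b' @ 4: {1,5,6,9}  [accepting]
'c' @ 5: {7,8}
'a' @ 6: {1,5,6,9}  [accepting]
'c' @ 7: {7,8}
'a' @ 8: {1,5,6,9}  [accepting]
end set {1,5,6,9} — state 1 in

Answer: ACCEPT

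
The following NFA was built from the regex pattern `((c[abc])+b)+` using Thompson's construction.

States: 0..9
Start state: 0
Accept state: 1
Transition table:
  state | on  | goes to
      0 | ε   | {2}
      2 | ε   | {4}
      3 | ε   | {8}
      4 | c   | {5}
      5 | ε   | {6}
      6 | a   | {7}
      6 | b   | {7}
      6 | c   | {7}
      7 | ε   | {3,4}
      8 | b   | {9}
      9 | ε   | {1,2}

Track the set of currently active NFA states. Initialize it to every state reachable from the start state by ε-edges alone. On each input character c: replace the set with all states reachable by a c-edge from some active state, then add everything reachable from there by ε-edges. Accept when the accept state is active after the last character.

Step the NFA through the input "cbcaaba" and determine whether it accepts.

S₀ = ε-closure({0}) = {0,2,4}
'c' @ 1: {5,6}
'b' @ 2: {3,4,7,8}
'c' @ 3: {5,6}
'a' @ 4: {3,4,7,8}
'a' @ 5: {}  — state set empty
rest 'ba' ignored (set empty)
after full input: {}  (accept=1 not in)

Answer: REJECT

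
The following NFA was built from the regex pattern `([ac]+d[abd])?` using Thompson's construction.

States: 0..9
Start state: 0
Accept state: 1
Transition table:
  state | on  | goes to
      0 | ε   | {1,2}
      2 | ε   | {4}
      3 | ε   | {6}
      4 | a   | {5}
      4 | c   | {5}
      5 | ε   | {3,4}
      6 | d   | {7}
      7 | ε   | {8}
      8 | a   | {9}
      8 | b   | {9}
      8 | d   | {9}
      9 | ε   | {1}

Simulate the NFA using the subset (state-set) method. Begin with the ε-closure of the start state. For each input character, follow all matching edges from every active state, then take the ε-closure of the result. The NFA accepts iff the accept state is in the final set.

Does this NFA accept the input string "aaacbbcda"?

Answer: REJECT

Trace:
S₀ = ε-closure({0}) = {0,1,2,4}
'a' @ 1: {3,4,5,6}
'a' @ 2: {3,4,5,6}
'a' @ 3: {3,4,5,6}
'c' @ 4: {3,4,5,6}
'b' @ 5: {}  — no active states
rest 'bcda' ignored (set empty)
after full input: {}  (accept=1 not in)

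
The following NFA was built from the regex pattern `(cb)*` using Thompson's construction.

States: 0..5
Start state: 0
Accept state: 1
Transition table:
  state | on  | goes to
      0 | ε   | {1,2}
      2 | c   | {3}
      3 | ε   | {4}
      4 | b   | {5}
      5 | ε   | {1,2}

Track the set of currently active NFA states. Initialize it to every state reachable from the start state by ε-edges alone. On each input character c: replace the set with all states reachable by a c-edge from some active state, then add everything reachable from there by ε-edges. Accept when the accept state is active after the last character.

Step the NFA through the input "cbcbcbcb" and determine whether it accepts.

Answer: ACCEPT

Derivation:
initial (ε-close {0}): {0,1,2}
'c' @ 1: {3,4}
'b' @ 2: {1,2,5}  ✓accept
'c' @ 3: {3,4}
'b' @ 4: {1,2,5}  ✓accept
'c' @ 5: {3,4}
'b' @ 6: {1,2,5}  ✓accept
'c' @ 7: {3,4}
'b' @ 8: {1,2,5}  ✓accept
after full input: {1,2,5}  (accept=1 in)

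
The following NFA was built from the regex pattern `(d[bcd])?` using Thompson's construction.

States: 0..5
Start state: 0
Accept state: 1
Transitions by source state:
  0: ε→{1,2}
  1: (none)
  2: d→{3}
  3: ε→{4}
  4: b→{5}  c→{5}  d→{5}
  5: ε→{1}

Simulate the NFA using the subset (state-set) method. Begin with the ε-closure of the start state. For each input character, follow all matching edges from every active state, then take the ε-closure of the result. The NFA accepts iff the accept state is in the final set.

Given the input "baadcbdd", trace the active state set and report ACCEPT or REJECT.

start: ε-closure({0}) = {0,1,2}
'b' @ 1: {}  — state set empty
rest 'aadcbdd' ignored (set empty)
end set {} — state 1 not in

Answer: REJECT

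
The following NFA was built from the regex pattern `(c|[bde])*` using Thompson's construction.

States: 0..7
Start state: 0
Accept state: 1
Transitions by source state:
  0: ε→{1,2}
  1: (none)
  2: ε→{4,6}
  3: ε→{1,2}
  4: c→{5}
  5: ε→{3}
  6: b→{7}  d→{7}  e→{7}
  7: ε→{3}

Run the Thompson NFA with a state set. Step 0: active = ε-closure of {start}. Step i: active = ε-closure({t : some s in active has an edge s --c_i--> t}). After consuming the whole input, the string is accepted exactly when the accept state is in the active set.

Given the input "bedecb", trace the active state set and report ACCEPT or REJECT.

initial (ε-close {0}): {0,1,2,4,6}
'b' @ 1: {1,2,3,4,6,7}  ✓accept
'e' @ 2: {1,2,3,4,6,7}  ✓accept
'd' @ 3: {1,2,3,4,6,7}  ✓accept
'e' @ 4: {1,2,3,4,6,7}  ✓accept
'c' @ 5: {1,2,3,4,5,6}  ✓accept
'b' @ 6: {1,2,3,4,6,7}  ✓accept
after full input: {1,2,3,4,6,7}  (accept=1 in)

Answer: ACCEPT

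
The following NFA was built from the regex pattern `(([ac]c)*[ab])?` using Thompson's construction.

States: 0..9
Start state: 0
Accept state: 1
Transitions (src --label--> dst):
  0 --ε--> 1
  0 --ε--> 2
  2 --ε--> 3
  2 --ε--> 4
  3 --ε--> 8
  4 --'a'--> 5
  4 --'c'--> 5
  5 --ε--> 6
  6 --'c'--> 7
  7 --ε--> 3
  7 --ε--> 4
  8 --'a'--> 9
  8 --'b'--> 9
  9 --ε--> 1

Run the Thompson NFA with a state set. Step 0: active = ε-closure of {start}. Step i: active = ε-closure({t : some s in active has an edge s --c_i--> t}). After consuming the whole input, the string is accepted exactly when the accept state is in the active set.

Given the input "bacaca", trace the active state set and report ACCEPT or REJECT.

Answer: REJECT

Derivation:
initial (ε-close {0}): {0,1,2,3,4,8}
'b' @ 1: {1,9}  ✓accept
'a' @ 2: {}  — no active states
rest 'caca' ignored (set empty)
end set {} — state 1 not in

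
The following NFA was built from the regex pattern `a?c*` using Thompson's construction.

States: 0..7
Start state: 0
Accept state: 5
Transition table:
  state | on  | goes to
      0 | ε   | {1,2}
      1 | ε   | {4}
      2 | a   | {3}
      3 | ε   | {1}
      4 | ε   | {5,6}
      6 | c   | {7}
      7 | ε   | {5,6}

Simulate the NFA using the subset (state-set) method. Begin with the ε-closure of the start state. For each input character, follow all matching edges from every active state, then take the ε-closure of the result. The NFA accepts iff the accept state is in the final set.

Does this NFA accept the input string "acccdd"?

Answer: REJECT

Derivation:
initial (ε-close {0}): {0,1,2,4,5,6}
'a' @ 1: {1,3,4,5,6}  [accepting]
'c' @ 2: {5,6,7}  [accepting]
'c' @ 3: {5,6,7}  [accepting]
'c' @ 4: {5,6,7}  [accepting]
'd' @ 5: {}  — state set empty
rest 'd' ignored (set empty)
after full input: {}  (accept=5 not in)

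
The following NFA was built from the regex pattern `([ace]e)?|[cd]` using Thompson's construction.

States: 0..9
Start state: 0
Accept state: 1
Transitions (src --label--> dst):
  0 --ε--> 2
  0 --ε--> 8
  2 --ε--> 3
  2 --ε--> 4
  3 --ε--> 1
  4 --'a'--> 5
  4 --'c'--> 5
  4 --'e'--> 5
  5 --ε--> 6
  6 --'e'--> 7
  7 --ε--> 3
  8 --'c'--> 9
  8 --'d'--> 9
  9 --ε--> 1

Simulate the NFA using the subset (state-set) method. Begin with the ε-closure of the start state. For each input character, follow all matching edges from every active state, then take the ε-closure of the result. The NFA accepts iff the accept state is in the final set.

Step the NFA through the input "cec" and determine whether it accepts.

start: ε-closure({0}) = {0,1,2,3,4,8}
'c' @ 1: {1,5,6,9}  (accept∈set)
'e' @ 2: {1,3,7}  (accept∈set)
'c' @ 3: {}  — no active states
final: {}; accept 1 not in set

Answer: REJECT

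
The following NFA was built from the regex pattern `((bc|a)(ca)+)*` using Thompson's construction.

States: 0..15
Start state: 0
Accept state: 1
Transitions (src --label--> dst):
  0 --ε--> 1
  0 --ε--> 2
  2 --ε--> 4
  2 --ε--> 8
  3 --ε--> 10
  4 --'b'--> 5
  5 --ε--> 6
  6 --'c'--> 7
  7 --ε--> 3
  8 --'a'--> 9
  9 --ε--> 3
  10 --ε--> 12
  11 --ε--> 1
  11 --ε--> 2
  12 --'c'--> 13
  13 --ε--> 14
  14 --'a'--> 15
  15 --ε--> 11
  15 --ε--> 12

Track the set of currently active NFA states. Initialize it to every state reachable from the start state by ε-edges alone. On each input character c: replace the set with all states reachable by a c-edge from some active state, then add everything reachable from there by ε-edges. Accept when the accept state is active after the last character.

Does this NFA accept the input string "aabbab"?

Answer: REJECT

Steps:
start: ε-closure({0}) = {0,1,2,4,8}
'a' @ 1: {3,9,10,12}
'a' @ 2: {}  — no active states
rest 'bbab' ignored (set empty)
after full input: {}  (accept=1 not in)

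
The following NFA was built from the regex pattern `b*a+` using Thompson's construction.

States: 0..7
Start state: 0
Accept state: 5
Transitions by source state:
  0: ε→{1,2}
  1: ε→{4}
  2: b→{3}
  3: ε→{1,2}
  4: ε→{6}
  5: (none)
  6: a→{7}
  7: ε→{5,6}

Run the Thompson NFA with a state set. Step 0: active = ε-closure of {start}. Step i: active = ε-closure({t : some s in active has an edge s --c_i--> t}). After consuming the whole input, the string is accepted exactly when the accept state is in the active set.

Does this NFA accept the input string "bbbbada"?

Answer: REJECT

Trace:
S₀ = ε-closure({0}) = {0,1,2,4,6}
'b' @ 1: {1,2,3,4,6}
'b' @ 2: {1,2,3,4,6}
'b' @ 3: {1,2,3,4,6}
'b' @ 4: {1,2,3,4,6}
'a' @ 5: {5,6,7}  ✓accept
'd' @ 6: {}  — state set empty
rest 'a' ignored (set empty)
after full input: {}  (accept=5 not in)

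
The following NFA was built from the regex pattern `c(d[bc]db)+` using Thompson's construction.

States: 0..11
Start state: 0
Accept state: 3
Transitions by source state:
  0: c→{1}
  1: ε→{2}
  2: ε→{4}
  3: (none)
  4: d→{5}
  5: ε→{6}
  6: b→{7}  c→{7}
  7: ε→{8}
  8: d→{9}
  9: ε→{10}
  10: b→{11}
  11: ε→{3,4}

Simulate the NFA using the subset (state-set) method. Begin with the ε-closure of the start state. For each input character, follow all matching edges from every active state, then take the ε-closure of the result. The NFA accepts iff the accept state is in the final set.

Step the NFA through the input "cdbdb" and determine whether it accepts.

Answer: ACCEPT

Steps:
S₀ = ε-closure({0}) = {0}
'c' @ 1: {1,2,4}
'd' @ 2: {5,6}
'b' @ 3: {7,8}
'd' @ 4: {9,10}
'b' @ 5: {3,4,11}  ✓accept
after full input: {3,4,11}  (accept=3 in)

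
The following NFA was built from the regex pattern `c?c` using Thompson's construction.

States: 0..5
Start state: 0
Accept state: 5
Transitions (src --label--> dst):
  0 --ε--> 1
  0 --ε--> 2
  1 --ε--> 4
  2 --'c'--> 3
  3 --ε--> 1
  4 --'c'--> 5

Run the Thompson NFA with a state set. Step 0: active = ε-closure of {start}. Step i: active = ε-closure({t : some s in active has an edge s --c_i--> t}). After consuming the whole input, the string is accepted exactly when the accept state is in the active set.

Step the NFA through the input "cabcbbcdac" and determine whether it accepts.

Answer: REJECT

Trace:
initial (ε-close {0}): {0,1,2,4}
'c' @ 1: {1,3,4,5}  ✓accept
'a' @ 2: {}  — dead — no transitions
rest 'bcbbcdac' ignored (set empty)
end set {} — state 5 not in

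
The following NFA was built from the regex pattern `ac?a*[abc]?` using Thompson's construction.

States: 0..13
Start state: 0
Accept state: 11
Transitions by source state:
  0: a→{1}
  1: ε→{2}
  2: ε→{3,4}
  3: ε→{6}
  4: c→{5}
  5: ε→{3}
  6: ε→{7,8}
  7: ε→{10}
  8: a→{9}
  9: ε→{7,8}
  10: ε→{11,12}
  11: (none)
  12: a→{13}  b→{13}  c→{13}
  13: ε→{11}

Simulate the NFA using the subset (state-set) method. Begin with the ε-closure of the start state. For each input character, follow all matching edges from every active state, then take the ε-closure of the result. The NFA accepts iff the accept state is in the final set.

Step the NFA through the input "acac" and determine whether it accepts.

Answer: ACCEPT

Steps:
start: ε-closure({0}) = {0}
'a' @ 1: {1,2,3,4,6,7,8,10,11,12}  ✓accept
'c' @ 2: {3,5,6,7,8,10,11,12,13}  ✓accept
'a' @ 3: {7,8,9,10,11,12,13}  ✓accept
'c' @ 4: {11,13}  ✓accept
after full input: {11,13}  (accept=11 in)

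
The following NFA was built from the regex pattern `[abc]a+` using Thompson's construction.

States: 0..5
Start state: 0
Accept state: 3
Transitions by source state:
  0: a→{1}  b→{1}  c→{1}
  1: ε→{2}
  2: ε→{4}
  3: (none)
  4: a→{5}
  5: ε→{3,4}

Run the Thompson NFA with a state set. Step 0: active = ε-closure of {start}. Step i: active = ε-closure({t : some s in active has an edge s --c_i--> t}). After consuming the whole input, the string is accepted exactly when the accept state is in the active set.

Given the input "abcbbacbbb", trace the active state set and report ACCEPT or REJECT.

start: ε-closure({0}) = {0}
'a' @ 1: {1,2,4}
'b' @ 2: {}  — no active states
rest 'cbbacbbb' ignored (set empty)
end set {} — state 3 not in

Answer: REJECT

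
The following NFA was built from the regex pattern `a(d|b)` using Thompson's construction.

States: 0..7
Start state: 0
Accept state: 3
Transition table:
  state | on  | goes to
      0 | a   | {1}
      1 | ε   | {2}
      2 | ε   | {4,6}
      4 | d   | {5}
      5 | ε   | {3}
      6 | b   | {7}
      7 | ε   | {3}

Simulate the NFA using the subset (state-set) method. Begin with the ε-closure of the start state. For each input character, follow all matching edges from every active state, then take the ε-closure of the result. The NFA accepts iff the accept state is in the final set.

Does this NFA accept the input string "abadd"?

initial (ε-close {0}): {0}
'a' @ 1: {1,2,4,6}
'b' @ 2: {3,7}  [accepting]
'a' @ 3: {}  — dead — no transitions
rest 'dd' ignored (set empty)
end set {} — state 3 not in

Answer: REJECT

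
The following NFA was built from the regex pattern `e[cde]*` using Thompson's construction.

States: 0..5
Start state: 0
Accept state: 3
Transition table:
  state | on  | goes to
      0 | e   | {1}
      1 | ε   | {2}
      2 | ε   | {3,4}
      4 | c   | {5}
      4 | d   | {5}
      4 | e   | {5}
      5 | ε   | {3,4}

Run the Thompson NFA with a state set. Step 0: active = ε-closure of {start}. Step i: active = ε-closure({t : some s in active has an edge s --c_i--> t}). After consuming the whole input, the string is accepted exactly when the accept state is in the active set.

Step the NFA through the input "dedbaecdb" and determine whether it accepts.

Answer: REJECT

Trace:
start: ε-closure({0}) = {0}
'd' @ 1: {}  — state set empty
rest 'edbaecdb' ignored (set empty)
after full input: {}  (accept=3 not in)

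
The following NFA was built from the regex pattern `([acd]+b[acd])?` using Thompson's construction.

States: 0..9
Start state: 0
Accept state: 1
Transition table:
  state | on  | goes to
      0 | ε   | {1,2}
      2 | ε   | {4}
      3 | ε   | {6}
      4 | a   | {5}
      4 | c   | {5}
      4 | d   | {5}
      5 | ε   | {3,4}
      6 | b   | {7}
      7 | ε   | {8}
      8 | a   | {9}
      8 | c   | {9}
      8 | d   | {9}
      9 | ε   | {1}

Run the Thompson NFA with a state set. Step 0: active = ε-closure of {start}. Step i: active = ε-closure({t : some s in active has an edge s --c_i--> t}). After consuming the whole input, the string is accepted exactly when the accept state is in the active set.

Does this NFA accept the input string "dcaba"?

Answer: ACCEPT

Derivation:
S₀ = ε-closure({0}) = {0,1,2,4}
'd' @ 1: {3,4,5,6}
'c' @ 2: {3,4,5,6}
'a' @ 3: {3,4,5,6}
'b' @ 4: {7,8}
'a' @ 5: {1,9}  [accepting]
after full input: {1,9}  (accept=1 in)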